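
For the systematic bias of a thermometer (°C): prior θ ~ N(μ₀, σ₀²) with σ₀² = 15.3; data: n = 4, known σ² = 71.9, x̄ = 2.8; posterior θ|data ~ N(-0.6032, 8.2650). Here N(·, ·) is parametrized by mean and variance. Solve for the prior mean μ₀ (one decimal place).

μ₀ = -3.5

With known observation variance, the Normal–Normal posterior has precision τ_n = τ₀ + n/σ² and mean μ_n = (τ₀μ₀ + (n/σ²)x̄)/τ_n.
Here τ₀ = 1/15.3 = 0.065359 and τ_data = 4/71.9 = 0.055633, so τ_n = 0.120992.
Rearranging for μ₀: μ₀ = (μ_n·τ_n − τ_data·x̄)/τ₀ = (-0.6032·0.120992 − 0.055633·2.8) / 0.065359 = -0.228755/0.065359 ≈ -3.5.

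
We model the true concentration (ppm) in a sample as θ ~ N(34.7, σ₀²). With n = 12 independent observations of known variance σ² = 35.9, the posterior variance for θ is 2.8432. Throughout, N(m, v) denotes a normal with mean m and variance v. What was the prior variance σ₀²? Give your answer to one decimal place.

σ₀² = 57.3

Posterior precision equals prior precision plus data precision: 1/σ_n² = 1/σ₀² + n/σ².
So 1/σ₀² = 1/2.8432 − 12/35.9 = 0.351716 − 0.334262 = 0.017454.
Hence σ₀² = 1/0.017454 ≈ 57.3.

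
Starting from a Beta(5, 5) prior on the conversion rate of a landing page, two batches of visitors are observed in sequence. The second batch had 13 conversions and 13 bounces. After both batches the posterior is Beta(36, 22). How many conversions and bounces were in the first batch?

Sequential conjugate updates are equivalent to a single update on the pooled data, so total successes = posterior α − prior α and total failures = posterior β − prior β.
Total across both batches: 36−5=31 conversions, 22−5=17 bounces.
Subtract the second batch: 31−13=18 conversions and 17−13=4 bounces.

18 conversions and 4 bounces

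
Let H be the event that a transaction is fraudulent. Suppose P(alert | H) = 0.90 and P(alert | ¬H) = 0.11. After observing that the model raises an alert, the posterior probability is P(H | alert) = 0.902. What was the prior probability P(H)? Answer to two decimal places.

P(H) = 0.53

In odds form, posterior odds = prior odds × likelihood ratio, so prior odds = posterior odds ÷ LR.
Posterior odds = 0.902/(1−0.902) = 9.2041. LR = 0.90/0.11 = 8.1818.
Prior odds = 9.2041/8.1818 = 1.1249, so P(H) = 1.1249/(1+1.1249) ≈ 0.53.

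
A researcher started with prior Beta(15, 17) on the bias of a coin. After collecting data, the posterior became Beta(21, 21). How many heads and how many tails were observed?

6 heads and 4 tails

Beta is conjugate to the binomial likelihood: posterior = Beta(a+s, b+f).
Match parameters: s=21−15=6, f=21−17=4.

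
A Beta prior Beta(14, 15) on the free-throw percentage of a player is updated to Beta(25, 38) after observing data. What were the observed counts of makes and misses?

A Beta(α, β) prior with s successes and f failures in binomial data gives a Beta(α+s, β+f) posterior.
Match parameters: s=25−14=11, f=38−15=23.

11 makes and 23 misses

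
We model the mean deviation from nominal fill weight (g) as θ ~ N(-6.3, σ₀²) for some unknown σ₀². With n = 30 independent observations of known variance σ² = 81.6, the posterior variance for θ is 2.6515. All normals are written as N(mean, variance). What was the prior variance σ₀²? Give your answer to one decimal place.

σ₀² = 105.3

For the Normal–Normal model with known σ², precisions add: τ_n = τ₀ + n/σ².
So 1/σ₀² = 1/2.6515 − 30/81.6 = 0.377145 − 0.367647 = 0.009498.
Hence σ₀² = 1/0.009498 ≈ 105.3.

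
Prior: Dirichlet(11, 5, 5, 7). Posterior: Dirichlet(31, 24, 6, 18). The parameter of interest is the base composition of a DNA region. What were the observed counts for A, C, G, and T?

counts (20, 19, 1, 11)

For a Dirichlet(α) prior with multinomial counts c, the posterior is Dirichlet(α + c) componentwise.
Counts are posterior − prior componentwise: 31−11=20, 24−5=19, 6−5=1, 18−7=11.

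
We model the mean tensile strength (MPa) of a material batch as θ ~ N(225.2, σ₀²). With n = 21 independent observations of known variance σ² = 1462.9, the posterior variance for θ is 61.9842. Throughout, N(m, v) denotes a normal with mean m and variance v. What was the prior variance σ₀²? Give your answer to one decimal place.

σ₀² = 562.4

Posterior precision equals prior precision plus data precision: 1/σ_n² = 1/σ₀² + n/σ².
So 1/σ₀² = 1/61.9842 − 21/1462.9 = 0.016133 − 0.014355 = 0.001778.
Hence σ₀² = 1/0.001778 ≈ 562.4.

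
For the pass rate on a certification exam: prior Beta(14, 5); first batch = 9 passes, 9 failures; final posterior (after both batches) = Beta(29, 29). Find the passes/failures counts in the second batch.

6 passes and 15 failures

Because Beta–binomial updating is additive in the counts, the combined data contributed (α_post−α_prior, β_post−β_prior) successes and failures.
Total across both batches: 29−14=15 passes, 29−5=24 failures.
Subtract the first batch: 15−9=6 passes and 24−9=15 failures.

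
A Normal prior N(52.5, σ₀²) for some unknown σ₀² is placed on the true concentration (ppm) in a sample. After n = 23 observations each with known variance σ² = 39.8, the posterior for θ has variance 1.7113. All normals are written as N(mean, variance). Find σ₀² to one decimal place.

Posterior precision equals prior precision plus data precision: 1/σ_n² = 1/σ₀² + n/σ².
So 1/σ₀² = 1/1.7113 − 23/39.8 = 0.584351 − 0.577889 = 0.006462.
Hence σ₀² = 1/0.006462 ≈ 154.8.

σ₀² = 154.8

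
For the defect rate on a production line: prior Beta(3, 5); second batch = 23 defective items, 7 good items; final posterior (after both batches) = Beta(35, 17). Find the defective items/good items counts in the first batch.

Because Beta–binomial updating is additive in the counts, the combined data contributed (α_post−α_prior, β_post−β_prior) successes and failures.
Total across both batches: 35−3=32 defective items, 17−5=12 good items.
Subtract the second batch: 32−23=9 defective items and 12−7=5 good items.

9 defective items and 5 good items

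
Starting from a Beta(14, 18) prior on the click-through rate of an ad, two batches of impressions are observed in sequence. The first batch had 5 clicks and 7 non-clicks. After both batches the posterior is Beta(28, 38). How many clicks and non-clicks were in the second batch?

9 clicks and 13 non-clicks

Because Beta–binomial updating is additive in the counts, the combined data contributed (α_post−α_prior, β_post−β_prior) successes and failures.
Total across both batches: 28−14=14 clicks, 38−18=20 non-clicks.
Subtract the first batch: 14−5=9 clicks and 20−7=13 non-clicks.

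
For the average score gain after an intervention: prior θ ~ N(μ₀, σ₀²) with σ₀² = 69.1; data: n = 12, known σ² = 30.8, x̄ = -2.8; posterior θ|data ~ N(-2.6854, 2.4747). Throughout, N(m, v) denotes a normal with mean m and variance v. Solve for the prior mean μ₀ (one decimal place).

With known observation variance, the Normal–Normal posterior has precision τ_n = τ₀ + n/σ² and mean μ_n = (τ₀μ₀ + (n/σ²)x̄)/τ_n.
Here τ₀ = 1/69.1 = 0.014472 and τ_data = 12/30.8 = 0.389610, so τ_n = 0.404082.
Rearranging for μ₀: μ₀ = (μ_n·τ_n − τ_data·x̄)/τ₀ = (-2.6854·0.404082 − 0.389610·-2.8) / 0.014472 = 0.005786/0.014472 ≈ 0.4.

μ₀ = 0.4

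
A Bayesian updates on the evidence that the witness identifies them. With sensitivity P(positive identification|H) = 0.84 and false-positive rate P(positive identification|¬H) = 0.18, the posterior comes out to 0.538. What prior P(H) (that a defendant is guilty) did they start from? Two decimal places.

P(H) = 0.20

Bayes' rule in odds form gives O(H|E) = O(H)·[P(E|H)/P(E|¬H)], hence O(H) = O(H|E)/LR.
Posterior odds = 0.538/(1−0.538) = 1.1645. LR = 0.84/0.18 = 4.6667.
Prior odds = 1.1645/4.6667 = 0.2495, so P(H) = 0.2495/(1+0.2495) ≈ 0.20.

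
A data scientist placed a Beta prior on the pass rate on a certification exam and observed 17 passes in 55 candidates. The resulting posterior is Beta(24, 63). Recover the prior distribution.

A Beta(α, β) prior with s successes and f failures in binomial data gives a Beta(α+s, β+f) posterior.
Subtract the data counts: 24−17=7, 63−38=25.

Beta(7, 25)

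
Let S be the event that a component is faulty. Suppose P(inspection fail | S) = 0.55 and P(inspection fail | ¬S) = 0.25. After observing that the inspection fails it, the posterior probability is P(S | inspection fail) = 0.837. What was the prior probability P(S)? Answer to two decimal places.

Bayes' rule in odds form gives O(S|E) = O(S)·[P(E|S)/P(E|¬S)], hence O(S) = O(S|E)/LR.
Posterior odds = 0.837/(1−0.837) = 5.1350. LR = 0.55/0.25 = 2.2000.
Prior odds = 5.1350/2.2000 = 2.3341, so P(S) = 2.3341/(1+2.3341) ≈ 0.70.

P(S) = 0.70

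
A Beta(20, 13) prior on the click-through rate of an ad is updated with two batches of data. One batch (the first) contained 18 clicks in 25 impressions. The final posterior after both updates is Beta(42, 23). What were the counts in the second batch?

4 clicks and 3 non-clicks

Because Beta–binomial updating is additive in the counts, the combined data contributed (α_post−α_prior, β_post−β_prior) successes and failures.
Total across both batches: 42−20=22 clicks, 23−13=10 non-clicks.
Subtract the first batch: 22−18=4 clicks and 10−7=3 non-clicks.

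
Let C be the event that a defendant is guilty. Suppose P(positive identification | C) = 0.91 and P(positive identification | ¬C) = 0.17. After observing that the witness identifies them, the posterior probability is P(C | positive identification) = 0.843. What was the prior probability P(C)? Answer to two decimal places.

P(C) = 0.50

Bayes' rule in odds form gives O(C|E) = O(C)·[P(E|C)/P(E|¬C)], hence O(C) = O(C|E)/LR.
Posterior odds = 0.843/(1−0.843) = 5.3694. LR = 0.91/0.17 = 5.3529.
Prior odds = 5.3694/5.3529 = 1.0031, so P(C) = 1.0031/(1+1.0031) ≈ 0.50.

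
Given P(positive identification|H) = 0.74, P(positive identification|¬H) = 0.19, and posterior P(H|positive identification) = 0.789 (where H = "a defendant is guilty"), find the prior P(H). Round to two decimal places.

In odds form, posterior odds = prior odds × likelihood ratio, so prior odds = posterior odds ÷ LR.
Posterior odds = 0.789/(1−0.789) = 3.7393. LR = 0.74/0.19 = 3.8947.
Prior odds = 3.7393/3.8947 = 0.9601, so P(H) = 0.9601/(1+0.9601) ≈ 0.49.

P(H) = 0.49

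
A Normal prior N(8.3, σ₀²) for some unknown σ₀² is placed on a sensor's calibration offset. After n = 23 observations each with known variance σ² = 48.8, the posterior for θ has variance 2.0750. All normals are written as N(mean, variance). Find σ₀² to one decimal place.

σ₀² = 94.2

Posterior precision equals prior precision plus data precision: 1/σ_n² = 1/σ₀² + n/σ².
So 1/σ₀² = 1/2.0750 − 23/48.8 = 0.481928 − 0.471311 = 0.010617.
Hence σ₀² = 1/0.010617 ≈ 94.2.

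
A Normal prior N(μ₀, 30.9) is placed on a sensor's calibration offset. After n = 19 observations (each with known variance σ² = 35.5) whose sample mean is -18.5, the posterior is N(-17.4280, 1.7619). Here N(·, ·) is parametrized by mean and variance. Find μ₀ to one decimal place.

The posterior mean is a precision-weighted average: μ_n = (τ₀μ₀ + τ_data·x̄)/(τ₀+τ_data), with τ₀=1/σ₀² and τ_data=n/σ².
Here τ₀ = 1/30.9 = 0.032362 and τ_data = 19/35.5 = 0.535211, so τ_n = 0.567573.
Rearranging for μ₀: μ₀ = (μ_n·τ_n − τ_data·x̄)/τ₀ = (-17.4280·0.567573 − 0.535211·-18.5) / 0.032362 = 0.009741/0.032362 ≈ 0.3.

μ₀ = 0.3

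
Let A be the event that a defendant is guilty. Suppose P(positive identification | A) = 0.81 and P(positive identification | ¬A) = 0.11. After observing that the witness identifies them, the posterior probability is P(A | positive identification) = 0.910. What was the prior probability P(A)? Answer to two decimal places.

P(A) = 0.58

In odds form, posterior odds = prior odds × likelihood ratio, so prior odds = posterior odds ÷ LR.
Posterior odds = 0.910/(1−0.910) = 10.1111. LR = 0.81/0.11 = 7.3636.
Prior odds = 10.1111/7.3636 = 1.3731, so P(A) = 1.3731/(1+1.3731) ≈ 0.58.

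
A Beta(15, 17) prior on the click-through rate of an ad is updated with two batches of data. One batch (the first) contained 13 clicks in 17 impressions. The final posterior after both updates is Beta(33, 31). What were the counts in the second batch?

Because Beta–binomial updating is additive in the counts, the combined data contributed (α_post−α_prior, β_post−β_prior) successes and failures.
Total across both batches: 33−15=18 clicks, 31−17=14 non-clicks.
Subtract the first batch: 18−13=5 clicks and 14−4=10 non-clicks.

5 clicks and 10 non-clicks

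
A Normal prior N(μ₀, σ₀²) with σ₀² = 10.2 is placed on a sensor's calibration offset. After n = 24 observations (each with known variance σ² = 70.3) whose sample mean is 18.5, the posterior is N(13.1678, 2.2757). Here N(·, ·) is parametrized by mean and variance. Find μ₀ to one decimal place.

With known observation variance, the Normal–Normal posterior has precision τ_n = τ₀ + n/σ² and mean μ_n = (τ₀μ₀ + (n/σ²)x̄)/τ_n.
Here τ₀ = 1/10.2 = 0.098039 and τ_data = 24/70.3 = 0.341394, so τ_n = 0.439433.
Rearranging for μ₀: μ₀ = (μ_n·τ_n − τ_data·x̄)/τ₀ = (13.1678·0.439433 − 0.341394·18.5) / 0.098039 = -0.529423/0.098039 ≈ -5.4.

μ₀ = -5.4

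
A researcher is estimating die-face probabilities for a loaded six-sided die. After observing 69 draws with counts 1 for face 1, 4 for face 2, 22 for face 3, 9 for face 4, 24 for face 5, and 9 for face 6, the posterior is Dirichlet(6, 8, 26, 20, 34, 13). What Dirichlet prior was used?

Dirichlet(5, 4, 4, 11, 10, 4)

For a Dirichlet(α) prior with multinomial counts c, the posterior is Dirichlet(α + c) componentwise.
Subtract each count from the matching posterior parameter: 6−1=5, 8−4=4, 26−22=4, 20−9=11, 34−24=10, 13−9=4.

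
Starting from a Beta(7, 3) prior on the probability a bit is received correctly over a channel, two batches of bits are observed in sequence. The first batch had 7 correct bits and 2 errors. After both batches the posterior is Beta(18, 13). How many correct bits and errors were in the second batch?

4 correct bits and 8 errors

Sequential conjugate updates are equivalent to a single update on the pooled data, so total successes = posterior α − prior α and total failures = posterior β − prior β.
Total across both batches: 18−7=11 correct bits, 13−3=10 errors.
Subtract the first batch: 11−7=4 correct bits and 10−2=8 errors.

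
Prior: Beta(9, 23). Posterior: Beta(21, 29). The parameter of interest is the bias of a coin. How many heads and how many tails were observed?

Beta is conjugate to the binomial likelihood: posterior = Beta(α+s, β+f).
So s = 21 − 9 = 12 and f = 29 − 23 = 6.

12 heads and 6 tails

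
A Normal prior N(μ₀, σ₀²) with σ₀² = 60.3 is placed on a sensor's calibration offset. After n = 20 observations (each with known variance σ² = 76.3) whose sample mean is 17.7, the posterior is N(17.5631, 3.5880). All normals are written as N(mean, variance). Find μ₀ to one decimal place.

μ₀ = 15.4

With known observation variance, the Normal–Normal posterior has precision τ_n = τ₀ + n/σ² and mean μ_n = (τ₀μ₀ + (n/σ²)x̄)/τ_n.
Here τ₀ = 1/60.3 = 0.016584 and τ_data = 20/76.3 = 0.262123, so τ_n = 0.278707.
Rearranging for μ₀: μ₀ = (μ_n·τ_n − τ_data·x̄)/τ₀ = (17.5631·0.278707 − 0.262123·17.7) / 0.016584 = 0.255382/0.016584 ≈ 15.4.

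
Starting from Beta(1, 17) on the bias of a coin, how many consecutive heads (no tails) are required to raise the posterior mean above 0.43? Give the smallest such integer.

k = 12

After k heads and 0 tails the posterior is Beta(1+k, 17), with mean (1+k)/(1+17+k).
Set (1+k)/(18+k) > 0.43 and solve: k > (0.43·18 − 1)/(1 − 0.43) = 11.825.
The smallest integer exceeding 11.825 is 12.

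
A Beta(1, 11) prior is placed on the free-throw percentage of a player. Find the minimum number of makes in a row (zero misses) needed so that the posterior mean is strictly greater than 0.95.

After k makes and 0 misses the posterior is Beta(1+k, 11), with mean (1+k)/(1+11+k).
Set (1+k)/(12+k) > 0.95 and solve: k > (0.95·12 − 1)/(1 − 0.95) = 208.000.
The smallest integer exceeding 208.000 is 209, and checking k=209: (210)/(221) = 0.9502 > 0.95.

k = 209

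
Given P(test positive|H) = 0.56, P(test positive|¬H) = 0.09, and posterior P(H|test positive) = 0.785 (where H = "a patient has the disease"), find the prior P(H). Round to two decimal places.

Bayes' rule in odds form gives O(H|E) = O(H)·[P(E|H)/P(E|¬H)], hence O(H) = O(H|E)/LR.
Posterior odds = 0.785/(1−0.785) = 3.6512. LR = 0.56/0.09 = 6.2222.
Prior odds = 3.6512/6.2222 = 0.5868, so P(H) = 0.5868/(1+0.5868) ≈ 0.37.

P(H) = 0.37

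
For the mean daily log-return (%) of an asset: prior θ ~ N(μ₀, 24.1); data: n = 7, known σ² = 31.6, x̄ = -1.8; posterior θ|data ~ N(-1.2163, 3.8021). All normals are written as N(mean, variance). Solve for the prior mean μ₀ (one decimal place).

μ₀ = 1.9

The posterior mean is a precision-weighted average: μ_n = (τ₀μ₀ + τ_data·x̄)/(τ₀+τ_data), with τ₀=1/σ₀² and τ_data=n/σ².
Here τ₀ = 1/24.1 = 0.041494 and τ_data = 7/31.6 = 0.221519, so τ_n = 0.263013.
Rearranging for μ₀: μ₀ = (μ_n·τ_n − τ_data·x̄)/τ₀ = (-1.2163·0.263013 − 0.221519·-1.8) / 0.041494 = 0.078831/0.041494 ≈ 1.9.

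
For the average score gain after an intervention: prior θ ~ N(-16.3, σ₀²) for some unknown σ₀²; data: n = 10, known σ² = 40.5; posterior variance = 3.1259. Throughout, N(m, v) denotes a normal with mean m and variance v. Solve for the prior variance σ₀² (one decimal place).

σ₀² = 13.7

Posterior precision equals prior precision plus data precision: 1/σ_n² = 1/σ₀² + n/σ².
So 1/σ₀² = 1/3.1259 − 10/40.5 = 0.319908 − 0.246914 = 0.072994.
Hence σ₀² = 1/0.072994 ≈ 13.7.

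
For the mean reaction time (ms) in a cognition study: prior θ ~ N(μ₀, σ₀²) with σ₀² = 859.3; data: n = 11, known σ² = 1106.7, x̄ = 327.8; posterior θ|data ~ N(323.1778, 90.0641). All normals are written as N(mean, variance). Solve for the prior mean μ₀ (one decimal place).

μ₀ = 283.7

The posterior mean is a precision-weighted average: μ_n = (τ₀μ₀ + τ_data·x̄)/(τ₀+τ_data), with τ₀=1/σ₀² and τ_data=n/σ².
Here τ₀ = 1/859.3 = 0.001164 and τ_data = 11/1106.7 = 0.009939, so τ_n = 0.011103.
Rearranging for μ₀: μ₀ = (μ_n·τ_n − τ_data·x̄)/τ₀ = (323.1778·0.011103 − 0.009939·327.8) / 0.001164 = 0.330239/0.001164 ≈ 283.7.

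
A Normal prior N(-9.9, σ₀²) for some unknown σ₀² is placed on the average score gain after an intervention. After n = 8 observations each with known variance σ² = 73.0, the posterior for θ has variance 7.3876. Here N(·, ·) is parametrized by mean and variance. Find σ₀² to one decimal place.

σ₀² = 38.8

Posterior precision equals prior precision plus data precision: 1/σ_n² = 1/σ₀² + n/σ².
So 1/σ₀² = 1/7.3876 − 8/73.0 = 0.135362 − 0.109589 = 0.025773.
Hence σ₀² = 1/0.025773 ≈ 38.8.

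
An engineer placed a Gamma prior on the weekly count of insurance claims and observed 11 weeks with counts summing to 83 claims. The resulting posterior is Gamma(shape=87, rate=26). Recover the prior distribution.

A Gamma(α, β) prior (rate parametrization) on a Poisson rate with n observations summing to S gives posterior Gamma(α+S, β+n).
So α = 87 − 83 = 4 and β = 26 − 11 = 15.

Gamma(shape=4, rate=15)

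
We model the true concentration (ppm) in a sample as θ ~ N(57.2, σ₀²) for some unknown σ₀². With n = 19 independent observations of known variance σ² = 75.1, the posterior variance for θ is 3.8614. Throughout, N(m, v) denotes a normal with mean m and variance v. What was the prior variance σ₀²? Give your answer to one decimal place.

σ₀² = 167.3

Posterior precision equals prior precision plus data precision: 1/σ_n² = 1/σ₀² + n/σ².
So 1/σ₀² = 1/3.8614 − 19/75.1 = 0.258973 − 0.252996 = 0.005977.
Hence σ₀² = 1/0.005977 ≈ 167.3.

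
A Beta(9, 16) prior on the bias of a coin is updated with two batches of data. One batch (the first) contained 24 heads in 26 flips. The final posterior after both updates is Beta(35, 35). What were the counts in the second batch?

2 heads and 17 tails

Sequential conjugate updates are equivalent to a single update on the pooled data, so total successes = posterior α − prior α and total failures = posterior β − prior β.
Total across both batches: 35−9=26 heads, 35−16=19 tails.
Subtract the first batch: 26−24=2 heads and 19−2=17 tails.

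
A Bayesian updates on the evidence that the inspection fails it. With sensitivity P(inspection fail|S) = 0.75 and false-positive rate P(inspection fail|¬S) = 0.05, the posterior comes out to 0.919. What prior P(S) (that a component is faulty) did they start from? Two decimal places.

In odds form, posterior odds = prior odds × likelihood ratio, so prior odds = posterior odds ÷ LR.
Posterior odds = 0.919/(1−0.919) = 11.3457. LR = 0.75/0.05 = 15.0000.
Prior odds = 11.3457/15.0000 = 0.7564, so P(S) = 0.7564/(1+0.7564) ≈ 0.43.

P(S) = 0.43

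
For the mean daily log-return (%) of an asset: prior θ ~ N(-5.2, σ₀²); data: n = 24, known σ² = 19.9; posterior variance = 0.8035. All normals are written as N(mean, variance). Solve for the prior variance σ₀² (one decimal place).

σ₀² = 26.0

Posterior precision equals prior precision plus data precision: 1/σ_n² = 1/σ₀² + n/σ².
So 1/σ₀² = 1/0.8035 − 24/19.9 = 1.244555 − 1.206030 = 0.038525.
Hence σ₀² = 1/0.038525 ≈ 26.0.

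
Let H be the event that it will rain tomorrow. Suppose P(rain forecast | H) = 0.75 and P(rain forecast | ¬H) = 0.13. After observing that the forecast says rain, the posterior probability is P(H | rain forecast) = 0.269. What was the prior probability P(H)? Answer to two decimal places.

P(H) = 0.06

Bayes' rule in odds form gives O(H|E) = O(H)·[P(E|H)/P(E|¬H)], hence O(H) = O(H|E)/LR.
Posterior odds = 0.269/(1−0.269) = 0.3680. LR = 0.75/0.13 = 5.7692.
Prior odds = 0.3680/5.7692 = 0.0638, so P(H) = 0.0638/(1+0.0638) ≈ 0.06.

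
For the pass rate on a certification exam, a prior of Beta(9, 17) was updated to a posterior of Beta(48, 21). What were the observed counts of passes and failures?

39 passes and 4 failures

Beta is conjugate to the binomial likelihood: posterior = Beta(a+s, b+f).
So s = 48 − 9 = 39 and f = 21 − 17 = 4.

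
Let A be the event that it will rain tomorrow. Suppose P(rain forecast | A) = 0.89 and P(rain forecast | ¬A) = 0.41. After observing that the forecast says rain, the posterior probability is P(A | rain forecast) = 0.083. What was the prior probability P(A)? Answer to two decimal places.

P(A) = 0.04

In odds form, posterior odds = prior odds × likelihood ratio, so prior odds = posterior odds ÷ LR.
Posterior odds = 0.083/(1−0.083) = 0.0905. LR = 0.89/0.41 = 2.1707.
Prior odds = 0.0905/2.1707 = 0.0417, so P(A) = 0.0417/(1+0.0417) ≈ 0.04.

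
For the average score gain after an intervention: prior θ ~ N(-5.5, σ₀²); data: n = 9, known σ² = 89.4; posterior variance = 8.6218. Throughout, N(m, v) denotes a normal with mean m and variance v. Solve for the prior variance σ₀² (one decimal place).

σ₀² = 65.3

For the Normal–Normal model with known σ², precisions add: τ_n = τ₀ + n/σ².
So 1/σ₀² = 1/8.6218 − 9/89.4 = 0.115985 − 0.100671 = 0.015314.
Hence σ₀² = 1/0.015314 ≈ 65.3.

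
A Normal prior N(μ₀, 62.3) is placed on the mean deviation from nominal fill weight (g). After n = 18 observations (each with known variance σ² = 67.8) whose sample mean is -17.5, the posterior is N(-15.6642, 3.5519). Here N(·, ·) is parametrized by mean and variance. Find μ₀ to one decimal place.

With known observation variance, the Normal–Normal posterior has precision τ_n = τ₀ + n/σ² and mean μ_n = (τ₀μ₀ + (n/σ²)x̄)/τ_n.
Here τ₀ = 1/62.3 = 0.016051 and τ_data = 18/67.8 = 0.265487, so τ_n = 0.281538.
Rearranging for μ₀: μ₀ = (μ_n·τ_n − τ_data·x̄)/τ₀ = (-15.6642·0.281538 − 0.265487·-17.5) / 0.016051 = 0.235955/0.016051 ≈ 14.7.

μ₀ = 14.7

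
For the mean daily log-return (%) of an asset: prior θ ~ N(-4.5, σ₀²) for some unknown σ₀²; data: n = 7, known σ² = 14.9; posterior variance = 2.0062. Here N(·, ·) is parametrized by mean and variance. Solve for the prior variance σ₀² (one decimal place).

σ₀² = 34.9

Posterior precision equals prior precision plus data precision: 1/σ_n² = 1/σ₀² + n/σ².
So 1/σ₀² = 1/2.0062 − 7/14.9 = 0.498455 − 0.469799 = 0.028656.
Hence σ₀² = 1/0.028656 ≈ 34.9.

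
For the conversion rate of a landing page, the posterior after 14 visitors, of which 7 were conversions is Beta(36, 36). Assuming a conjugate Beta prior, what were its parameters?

Beta(29, 29)

Beta is conjugate to the binomial likelihood: posterior = Beta(α+s, β+f).
Subtract the data counts: 36−7=29, 36−7=29.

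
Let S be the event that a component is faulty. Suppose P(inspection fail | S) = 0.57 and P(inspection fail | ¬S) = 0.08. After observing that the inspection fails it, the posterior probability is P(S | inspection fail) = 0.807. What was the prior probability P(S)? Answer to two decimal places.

In odds form, posterior odds = prior odds × likelihood ratio, so prior odds = posterior odds ÷ LR.
Posterior odds = 0.807/(1−0.807) = 4.1813. LR = 0.57/0.08 = 7.1250.
Prior odds = 4.1813/7.1250 = 0.5868, so P(S) = 0.5868/(1+0.5868) ≈ 0.37.

P(S) = 0.37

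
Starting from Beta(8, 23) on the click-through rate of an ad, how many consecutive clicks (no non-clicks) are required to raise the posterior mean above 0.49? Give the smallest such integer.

k = 15

After k clicks and 0 non-clicks the posterior is Beta(8+k, 23), with mean (8+k)/(8+23+k).
Set (8+k)/(31+k) > 0.49 and solve: k > (0.49·31 − 8)/(1 − 0.49) = 14.098.
The smallest integer exceeding 14.098 is 15.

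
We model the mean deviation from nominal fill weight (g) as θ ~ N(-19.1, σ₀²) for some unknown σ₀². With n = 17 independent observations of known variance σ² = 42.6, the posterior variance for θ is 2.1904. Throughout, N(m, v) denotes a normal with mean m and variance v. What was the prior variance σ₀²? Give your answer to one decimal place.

For the Normal–Normal model with known σ², precisions add: τ_n = τ₀ + n/σ².
So 1/σ₀² = 1/2.1904 − 17/42.6 = 0.456538 − 0.399061 = 0.057477.
Hence σ₀² = 1/0.057477 ≈ 17.4.

σ₀² = 17.4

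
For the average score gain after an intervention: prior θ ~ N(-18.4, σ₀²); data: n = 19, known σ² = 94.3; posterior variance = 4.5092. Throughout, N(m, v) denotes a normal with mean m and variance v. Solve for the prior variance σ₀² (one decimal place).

σ₀² = 49.3

Posterior precision equals prior precision plus data precision: 1/σ_n² = 1/σ₀² + n/σ².
So 1/σ₀² = 1/4.5092 − 19/94.3 = 0.221769 − 0.201485 = 0.020284.
Hence σ₀² = 1/0.020284 ≈ 49.3.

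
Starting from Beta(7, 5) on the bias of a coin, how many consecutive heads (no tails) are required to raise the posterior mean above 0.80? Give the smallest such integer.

k = 14

After k heads and 0 tails the posterior is Beta(7+k, 5), with mean (7+k)/(7+5+k).
Set (7+k)/(12+k) > 0.80 and solve: k > (0.80·12 − 7)/(1 − 0.80) = 13.000.
The smallest integer exceeding 13.000 is 14.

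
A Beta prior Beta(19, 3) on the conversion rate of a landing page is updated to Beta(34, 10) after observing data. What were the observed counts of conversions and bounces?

15 conversions and 7 bounces

Under Beta–binomial conjugacy the posterior parameters are (a+s, b+f).
So s = 34 − 19 = 15 and f = 10 − 3 = 7.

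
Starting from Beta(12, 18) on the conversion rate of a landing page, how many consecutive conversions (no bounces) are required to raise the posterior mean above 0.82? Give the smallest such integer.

After k conversions and 0 bounces the posterior is Beta(12+k, 18), with mean (12+k)/(12+18+k).
Set (12+k)/(30+k) > 0.82 and solve: k > (0.82·30 − 12)/(1 − 0.82) = 70.000.
The smallest integer exceeding 70.000 is 71.

k = 71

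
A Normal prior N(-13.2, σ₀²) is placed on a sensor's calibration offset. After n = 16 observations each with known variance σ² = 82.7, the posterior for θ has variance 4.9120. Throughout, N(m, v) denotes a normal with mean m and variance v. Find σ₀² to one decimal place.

σ₀² = 98.9

For the Normal–Normal model with known σ², precisions add: τ_n = τ₀ + n/σ².
So 1/σ₀² = 1/4.9120 − 16/82.7 = 0.203583 − 0.193470 = 0.010113.
Hence σ₀² = 1/0.010113 ≈ 98.9.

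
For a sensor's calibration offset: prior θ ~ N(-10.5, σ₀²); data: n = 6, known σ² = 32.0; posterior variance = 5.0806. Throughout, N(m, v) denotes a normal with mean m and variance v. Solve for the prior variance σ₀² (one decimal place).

σ₀² = 107.2

For the Normal–Normal model with known σ², precisions add: τ_n = τ₀ + n/σ².
So 1/σ₀² = 1/5.0806 − 6/32.0 = 0.196827 − 0.187500 = 0.009327.
Hence σ₀² = 1/0.009327 ≈ 107.2.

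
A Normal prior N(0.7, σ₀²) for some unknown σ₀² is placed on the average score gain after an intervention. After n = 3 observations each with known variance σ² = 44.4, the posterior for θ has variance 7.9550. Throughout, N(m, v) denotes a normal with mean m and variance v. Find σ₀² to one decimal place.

For the Normal–Normal model with known σ², precisions add: τ_n = τ₀ + n/σ².
So 1/σ₀² = 1/7.9550 − 3/44.4 = 0.125707 − 0.067568 = 0.058139.
Hence σ₀² = 1/0.058139 ≈ 17.2.

σ₀² = 17.2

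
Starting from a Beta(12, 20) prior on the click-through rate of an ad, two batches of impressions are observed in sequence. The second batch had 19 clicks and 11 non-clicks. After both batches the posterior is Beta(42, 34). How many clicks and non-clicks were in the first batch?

11 clicks and 3 non-clicks

Sequential conjugate updates are equivalent to a single update on the pooled data, so total successes = posterior α − prior α and total failures = posterior β − prior β.
Total across both batches: 42−12=30 clicks, 34−20=14 non-clicks.
Subtract the second batch: 30−19=11 clicks and 14−11=3 non-clicks.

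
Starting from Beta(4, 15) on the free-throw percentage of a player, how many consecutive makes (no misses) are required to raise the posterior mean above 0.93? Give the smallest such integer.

After k makes and 0 misses the posterior is Beta(4+k, 15), with mean (4+k)/(4+15+k).
Set (4+k)/(19+k) > 0.93 and solve: k > (0.93·19 − 4)/(1 − 0.93) = 195.286.
The smallest integer exceeding 195.286 is 196.

k = 196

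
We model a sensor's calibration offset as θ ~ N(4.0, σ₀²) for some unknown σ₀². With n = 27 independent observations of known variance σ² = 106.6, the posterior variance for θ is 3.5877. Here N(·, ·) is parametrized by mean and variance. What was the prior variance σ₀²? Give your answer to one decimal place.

σ₀² = 39.3

For the Normal–Normal model with known σ², precisions add: τ_n = τ₀ + n/σ².
So 1/σ₀² = 1/3.5877 − 27/106.6 = 0.278730 − 0.253283 = 0.025447.
Hence σ₀² = 1/0.025447 ≈ 39.3.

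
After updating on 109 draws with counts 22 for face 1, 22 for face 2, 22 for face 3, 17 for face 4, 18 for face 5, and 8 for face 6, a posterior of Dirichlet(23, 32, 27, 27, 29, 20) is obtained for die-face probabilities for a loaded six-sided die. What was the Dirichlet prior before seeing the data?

Dirichlet(1, 10, 5, 10, 11, 12)

For a Dirichlet(α) prior with multinomial counts c, the posterior is Dirichlet(α + c) componentwise.
Subtract each count from the matching posterior parameter: 23−22=1, 32−22=10, 27−22=5, 27−17=10, 29−18=11, 20−8=12.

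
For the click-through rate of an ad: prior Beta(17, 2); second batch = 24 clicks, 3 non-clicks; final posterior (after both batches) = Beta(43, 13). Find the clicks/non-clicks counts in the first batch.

Because Beta–binomial updating is additive in the counts, the combined data contributed (α_post−α_prior, β_post−β_prior) successes and failures.
Total across both batches: 43−17=26 clicks, 13−2=11 non-clicks.
Subtract the second batch: 26−24=2 clicks and 11−3=8 non-clicks.

2 clicks and 8 non-clicks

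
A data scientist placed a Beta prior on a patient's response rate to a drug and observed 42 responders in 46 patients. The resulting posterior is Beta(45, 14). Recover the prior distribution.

Beta is conjugate to the binomial likelihood: posterior = Beta(a+s, b+f).
Subtract the data counts: 45−42=3, 14−4=10.

Beta(3, 10)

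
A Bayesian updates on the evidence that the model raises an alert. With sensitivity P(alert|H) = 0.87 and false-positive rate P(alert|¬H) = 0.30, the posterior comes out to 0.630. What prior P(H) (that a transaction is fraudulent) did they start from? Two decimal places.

P(H) = 0.37

In odds form, posterior odds = prior odds × likelihood ratio, so prior odds = posterior odds ÷ LR.
Posterior odds = 0.630/(1−0.630) = 1.7027. LR = 0.87/0.30 = 2.9000.
Prior odds = 1.7027/2.9000 = 0.5871, so P(H) = 0.5871/(1+0.5871) ≈ 0.37.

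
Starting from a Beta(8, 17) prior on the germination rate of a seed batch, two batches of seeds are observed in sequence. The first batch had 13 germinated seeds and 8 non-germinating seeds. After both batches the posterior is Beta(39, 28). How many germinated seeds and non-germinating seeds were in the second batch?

Sequential conjugate updates are equivalent to a single update on the pooled data, so total successes = posterior α − prior α and total failures = posterior β − prior β.
Total across both batches: 39−8=31 germinated seeds, 28−17=11 non-germinating seeds.
Subtract the first batch: 31−13=18 germinated seeds and 11−8=3 non-germinating seeds.

18 germinated seeds and 3 non-germinating seeds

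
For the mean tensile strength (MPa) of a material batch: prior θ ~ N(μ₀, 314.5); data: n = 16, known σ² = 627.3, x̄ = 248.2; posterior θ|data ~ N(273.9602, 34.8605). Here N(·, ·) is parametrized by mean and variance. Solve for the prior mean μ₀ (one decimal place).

With known observation variance, the Normal–Normal posterior has precision τ_n = τ₀ + n/σ² and mean μ_n = (τ₀μ₀ + (n/σ²)x̄)/τ_n.
Here τ₀ = 1/314.5 = 0.003180 and τ_data = 16/627.3 = 0.025506, so τ_n = 0.028686.
Rearranging for μ₀: μ₀ = (μ_n·τ_n − τ_data·x̄)/τ₀ = (273.9602·0.028686 − 0.025506·248.2) / 0.003180 = 1.528233/0.003180 ≈ 480.6.

μ₀ = 480.6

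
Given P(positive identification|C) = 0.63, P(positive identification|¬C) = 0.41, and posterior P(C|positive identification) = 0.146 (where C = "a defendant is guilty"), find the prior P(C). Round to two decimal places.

P(C) = 0.10

Bayes' rule in odds form gives O(C|E) = O(C)·[P(E|C)/P(E|¬C)], hence O(C) = O(C|E)/LR.
Posterior odds = 0.146/(1−0.146) = 0.1710. LR = 0.63/0.41 = 1.5366.
Prior odds = 0.1710/1.5366 = 0.1113, so P(C) = 0.1113/(1+0.1113) ≈ 0.10.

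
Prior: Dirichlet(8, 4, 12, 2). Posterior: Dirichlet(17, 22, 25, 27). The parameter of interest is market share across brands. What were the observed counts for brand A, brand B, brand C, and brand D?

For a Dirichlet(α) prior with multinomial counts c, the posterior is Dirichlet(α + c) componentwise.
Counts are posterior − prior componentwise: 17−8=9, 22−4=18, 25−12=13, 27−2=25.

counts (9, 18, 13, 25)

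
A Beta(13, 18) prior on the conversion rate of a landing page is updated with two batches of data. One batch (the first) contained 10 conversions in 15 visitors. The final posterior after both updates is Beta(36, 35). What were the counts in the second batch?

Because Beta–binomial updating is additive in the counts, the combined data contributed (α_post−α_prior, β_post−β_prior) successes and failures.
Total across both batches: 36−13=23 conversions, 35−18=17 bounces.
Subtract the first batch: 23−10=13 conversions and 17−5=12 bounces.

13 conversions and 12 bounces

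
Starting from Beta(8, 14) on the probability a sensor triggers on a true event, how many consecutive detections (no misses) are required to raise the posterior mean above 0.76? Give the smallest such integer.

After k detections and 0 misses the posterior is Beta(8+k, 14), with mean (8+k)/(8+14+k).
Set (8+k)/(22+k) > 0.76 and solve: k > (0.76·22 − 8)/(1 − 0.76) = 36.333.
The smallest integer exceeding 36.333 is 37, and checking k=37: (45)/(59) = 0.7627 > 0.76.

k = 37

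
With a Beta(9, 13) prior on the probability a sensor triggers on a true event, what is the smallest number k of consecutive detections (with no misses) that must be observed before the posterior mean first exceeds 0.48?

k = 4

After k detections and 0 misses the posterior is Beta(9+k, 13), with mean (9+k)/(9+13+k).
Set (9+k)/(22+k) > 0.48 and solve: k > (0.48·22 − 9)/(1 − 0.48) = 3.000.
The smallest integer exceeding 3.000 is 4, and checking k=4: (13)/(26) = 0.5000 > 0.48.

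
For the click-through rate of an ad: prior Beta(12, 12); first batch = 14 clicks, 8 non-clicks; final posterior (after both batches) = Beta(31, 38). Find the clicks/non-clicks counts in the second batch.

Sequential conjugate updates are equivalent to a single update on the pooled data, so total successes = posterior α − prior α and total failures = posterior β − prior β.
Total across both batches: 31−12=19 clicks, 38−12=26 non-clicks.
Subtract the first batch: 19−14=5 clicks and 26−8=18 non-clicks.

5 clicks and 18 non-clicks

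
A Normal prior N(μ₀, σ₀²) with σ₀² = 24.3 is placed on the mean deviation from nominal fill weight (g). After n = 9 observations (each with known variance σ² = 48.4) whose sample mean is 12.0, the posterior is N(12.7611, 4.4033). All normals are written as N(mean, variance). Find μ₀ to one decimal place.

μ₀ = 16.2

With known observation variance, the Normal–Normal posterior has precision τ_n = τ₀ + n/σ² and mean μ_n = (τ₀μ₀ + (n/σ²)x̄)/τ_n.
Here τ₀ = 1/24.3 = 0.041152 and τ_data = 9/48.4 = 0.185950, so τ_n = 0.227102.
Rearranging for μ₀: μ₀ = (μ_n·τ_n − τ_data·x̄)/τ₀ = (12.7611·0.227102 − 0.185950·12.0) / 0.041152 = 0.666671/0.041152 ≈ 16.2.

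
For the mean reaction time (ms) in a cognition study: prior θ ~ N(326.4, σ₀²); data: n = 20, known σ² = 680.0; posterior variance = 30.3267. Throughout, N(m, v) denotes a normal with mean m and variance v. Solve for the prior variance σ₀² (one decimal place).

σ₀² = 280.7

For the Normal–Normal model with known σ², precisions add: τ_n = τ₀ + n/σ².
So 1/σ₀² = 1/30.3267 − 20/680.0 = 0.032974 − 0.029412 = 0.003562.
Hence σ₀² = 1/0.003562 ≈ 280.7.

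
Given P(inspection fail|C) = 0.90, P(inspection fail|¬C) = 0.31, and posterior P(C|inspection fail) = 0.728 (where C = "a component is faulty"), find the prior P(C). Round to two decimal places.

P(C) = 0.48

In odds form, posterior odds = prior odds × likelihood ratio, so prior odds = posterior odds ÷ LR.
Posterior odds = 0.728/(1−0.728) = 2.6765. LR = 0.90/0.31 = 2.9032.
Prior odds = 2.6765/2.9032 = 0.9219, so P(C) = 0.9219/(1+0.9219) ≈ 0.48.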